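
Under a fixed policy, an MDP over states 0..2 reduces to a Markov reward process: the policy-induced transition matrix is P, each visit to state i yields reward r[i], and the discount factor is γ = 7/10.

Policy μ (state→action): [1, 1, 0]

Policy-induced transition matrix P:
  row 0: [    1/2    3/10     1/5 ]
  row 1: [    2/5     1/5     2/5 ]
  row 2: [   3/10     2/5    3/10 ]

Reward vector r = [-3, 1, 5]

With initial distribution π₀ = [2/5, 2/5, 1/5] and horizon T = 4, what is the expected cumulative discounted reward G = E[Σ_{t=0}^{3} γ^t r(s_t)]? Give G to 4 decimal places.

t=0: π = [0.4000, 0.4000, 0.2000], E[r] = 0.2000, γ^t·E[r] = 0.200000, running G = 0.200000
t=1: π = [0.4200, 0.2800, 0.3000], E[r] = 0.5200, γ^t·E[r] = 0.364000, running G = 0.564000
t=2: π = [0.4120, 0.3020, 0.2860], E[r] = 0.4960, γ^t·E[r] = 0.243040, running G = 0.807040
t=3: π = [0.4126, 0.2984, 0.2890], E[r] = 0.5056, γ^t·E[r] = 0.173421, running G = 0.980461

G = 0.9805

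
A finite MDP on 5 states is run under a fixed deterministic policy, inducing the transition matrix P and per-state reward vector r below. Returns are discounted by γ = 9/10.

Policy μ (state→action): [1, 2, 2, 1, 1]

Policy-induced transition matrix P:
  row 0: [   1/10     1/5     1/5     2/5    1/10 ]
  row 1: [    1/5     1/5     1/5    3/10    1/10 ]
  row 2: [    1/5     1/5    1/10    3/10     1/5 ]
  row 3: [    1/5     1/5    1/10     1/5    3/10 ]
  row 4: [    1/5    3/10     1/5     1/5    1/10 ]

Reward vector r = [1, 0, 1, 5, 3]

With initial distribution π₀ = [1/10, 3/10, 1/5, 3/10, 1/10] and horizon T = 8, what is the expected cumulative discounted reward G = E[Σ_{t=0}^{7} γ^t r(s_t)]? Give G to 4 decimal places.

G = 12.5265

t=0: π = [0.1000, 0.3000, 0.2000, 0.3000, 0.1000], E[r] = 2.1000, γ^t·E[r] = 2.100000, running G = 2.100000
t=1: π = [0.1900, 0.2100, 0.1500, 0.2700, 0.1800], E[r] = 2.2300, γ^t·E[r] = 2.007000, running G = 4.107000
t=2: π = [0.1810, 0.2180, 0.1580, 0.2740, 0.1690], E[r] = 2.2160, γ^t·E[r] = 1.794960, running G = 5.901960
t=3: π = [0.1819, 0.2169, 0.1568, 0.2738, 0.1706], E[r] = 2.2195, γ^t·E[r] = 1.618016, running G = 7.519976
t=4: π = [0.1818, 0.2171, 0.1569, 0.2738, 0.1704], E[r] = 2.2188, γ^t·E[r] = 1.455768, running G = 8.975743
t=5: π = [0.1818, 0.2170, 0.1569, 0.2738, 0.1704], E[r] = 2.2189, γ^t·E[r] = 1.310234, running G = 10.285977
t=6: π = [0.1818, 0.2170, 0.1569, 0.2738, 0.1704], E[r] = 2.2189, γ^t·E[r] = 1.179210, running G = 11.465187
t=7: π = [0.1818, 0.2170, 0.1569, 0.2738, 0.1704], E[r] = 2.2189, γ^t·E[r] = 1.061289, running G = 12.526475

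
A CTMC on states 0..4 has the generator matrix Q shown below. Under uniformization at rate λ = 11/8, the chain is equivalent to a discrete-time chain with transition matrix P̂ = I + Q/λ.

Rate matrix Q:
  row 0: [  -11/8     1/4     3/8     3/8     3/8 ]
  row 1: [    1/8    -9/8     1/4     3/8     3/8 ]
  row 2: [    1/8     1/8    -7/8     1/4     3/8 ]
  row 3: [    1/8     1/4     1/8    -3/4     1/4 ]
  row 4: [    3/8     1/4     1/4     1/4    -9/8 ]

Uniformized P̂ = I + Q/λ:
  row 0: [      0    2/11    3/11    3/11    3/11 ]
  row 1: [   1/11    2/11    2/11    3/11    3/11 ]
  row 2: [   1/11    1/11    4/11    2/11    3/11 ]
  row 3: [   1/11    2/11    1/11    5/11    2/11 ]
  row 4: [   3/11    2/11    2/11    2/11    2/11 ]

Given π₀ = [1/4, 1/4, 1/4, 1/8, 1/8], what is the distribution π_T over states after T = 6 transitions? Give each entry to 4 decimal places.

π = [0.1210, 0.1633, 0.2040, 0.2855, 0.2262]

t=0: π = [0.2500, 0.2500, 0.2500, 0.1250, 0.1250]
t=1: π = [0.0909, 0.1591, 0.2386, 0.2614, 0.2500]
t=2: π = [0.1281, 0.1601, 0.2097, 0.2758, 0.2262]
t=3: π = [0.1204, 0.1628, 0.2065, 0.2832, 0.2271]
t=4: π = [0.1213, 0.1630, 0.2046, 0.2848, 0.2263]
t=5: π = [0.1210, 0.1632, 0.2041, 0.2853, 0.2263]
t=6: π = [0.1210, 0.1633, 0.2040, 0.2855, 0.2262]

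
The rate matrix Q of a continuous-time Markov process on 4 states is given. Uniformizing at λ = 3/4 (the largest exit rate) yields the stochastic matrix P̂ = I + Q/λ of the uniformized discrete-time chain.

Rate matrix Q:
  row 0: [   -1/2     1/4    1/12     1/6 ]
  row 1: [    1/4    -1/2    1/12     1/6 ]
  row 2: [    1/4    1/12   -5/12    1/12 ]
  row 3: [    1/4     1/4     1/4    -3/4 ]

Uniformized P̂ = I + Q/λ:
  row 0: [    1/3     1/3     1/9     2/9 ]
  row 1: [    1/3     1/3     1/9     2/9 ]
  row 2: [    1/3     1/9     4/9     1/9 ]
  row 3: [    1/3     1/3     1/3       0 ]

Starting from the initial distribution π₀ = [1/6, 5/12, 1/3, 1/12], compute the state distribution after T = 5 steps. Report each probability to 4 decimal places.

π = [0.3333, 0.2842, 0.2207, 0.1617]

t=0: π = [0.1667, 0.4167, 0.3333, 0.0833]
t=1: π = [0.3333, 0.2593, 0.2407, 0.1667]
t=2: π = [0.3333, 0.2798, 0.2284, 0.1584]
t=3: π = [0.3333, 0.2826, 0.2225, 0.1616]
t=4: π = [0.3333, 0.2839, 0.2212, 0.1616]
t=5: π = [0.3333, 0.2842, 0.2207, 0.1617]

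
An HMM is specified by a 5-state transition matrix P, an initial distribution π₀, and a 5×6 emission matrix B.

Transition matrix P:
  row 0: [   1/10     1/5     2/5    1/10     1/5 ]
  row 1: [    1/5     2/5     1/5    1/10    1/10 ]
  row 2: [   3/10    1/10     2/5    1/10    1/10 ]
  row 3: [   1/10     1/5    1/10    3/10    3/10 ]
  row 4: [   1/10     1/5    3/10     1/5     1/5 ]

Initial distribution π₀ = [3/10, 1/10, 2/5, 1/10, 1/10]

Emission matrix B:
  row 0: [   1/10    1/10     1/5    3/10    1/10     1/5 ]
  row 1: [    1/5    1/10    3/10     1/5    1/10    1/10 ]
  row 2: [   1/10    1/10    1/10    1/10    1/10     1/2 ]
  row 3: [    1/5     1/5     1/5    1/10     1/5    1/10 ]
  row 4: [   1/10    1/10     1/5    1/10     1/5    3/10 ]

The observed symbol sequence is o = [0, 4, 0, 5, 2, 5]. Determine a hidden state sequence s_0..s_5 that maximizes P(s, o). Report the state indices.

path = [2, 2, 2, 2, 0, 2]

t=0: δ = [3.000e-02, 2.000e-02, 4.000e-02, 2.000e-02, 1.000e-02]  (obs o_0=0)
t=1: δ = [1.200e-03, 8.000e-04, 1.600e-03, 1.200e-03, 1.200e-03]  ψ = [2, 1, 2, 3, 0]  (obs o_1=4)
t=2: δ = [4.800e-05, 6.400e-05, 6.400e-05, 7.200e-05, 3.600e-05]  ψ = [2, 1, 2, 3, 3]  (obs o_2=0)
t=3: δ = [3.840e-06, 2.560e-06, 1.280e-05, 2.160e-06, 6.480e-06]  ψ = [2, 1, 2, 3, 3]  (obs o_3=5)
t=4: δ = [7.680e-07, 3.888e-07, 5.120e-07, 2.592e-07, 2.592e-07]  ψ = [2, 4, 2, 4, 4]  (obs o_4=2)
t=5: δ = [3.072e-08, 1.555e-08, 1.536e-07, 7.776e-09, 4.608e-08]  ψ = [2, 1, 0, 3, 0]  (obs o_5=5)
backtrack: best end state = 2; path = [2, 2, 2, 2, 0, 2]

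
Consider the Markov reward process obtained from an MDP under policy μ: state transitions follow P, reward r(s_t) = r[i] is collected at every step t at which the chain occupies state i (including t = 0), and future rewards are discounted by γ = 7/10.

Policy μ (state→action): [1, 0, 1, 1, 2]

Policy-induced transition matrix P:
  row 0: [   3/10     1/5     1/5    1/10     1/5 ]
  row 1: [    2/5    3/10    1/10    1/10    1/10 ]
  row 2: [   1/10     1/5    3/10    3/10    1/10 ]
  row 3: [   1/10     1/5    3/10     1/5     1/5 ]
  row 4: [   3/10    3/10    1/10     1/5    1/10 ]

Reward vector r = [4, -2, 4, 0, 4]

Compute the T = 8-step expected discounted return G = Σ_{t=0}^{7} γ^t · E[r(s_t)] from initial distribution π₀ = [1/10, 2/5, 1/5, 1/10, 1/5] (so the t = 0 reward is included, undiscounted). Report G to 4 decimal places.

G = 5.1694

t=0: π = [0.1000, 0.4000, 0.2000, 0.1000, 0.2000], E[r] = 1.2000, γ^t·E[r] = 1.200000, running G = 1.200000
t=1: π = [0.2800, 0.2600, 0.1700, 0.1700, 0.1200], E[r] = 1.7600, γ^t·E[r] = 1.232000, running G = 2.432000
t=2: π = [0.2580, 0.2380, 0.1960, 0.1630, 0.1450], E[r] = 1.9200, γ^t·E[r] = 0.940800, running G = 3.372800
t=3: π = [0.2520, 0.2383, 0.1976, 0.1700, 0.1421], E[r] = 1.8902, γ^t·E[r] = 0.648339, running G = 4.021139
t=4: π = [0.2503, 0.2380, 0.1987, 0.1707, 0.1422], E[r] = 1.8888, γ^t·E[r] = 0.453510, running G = 4.474649
t=5: π = [0.2499, 0.2380, 0.1989, 0.1710, 0.1421], E[r] = 1.8877, γ^t·E[r] = 0.317267, running G = 4.791916
t=6: π = [0.2498, 0.2380, 0.1990, 0.1711, 0.1421], E[r] = 1.8875, γ^t·E[r] = 0.222066, running G = 5.013982
t=7: π = [0.2498, 0.2380, 0.1990, 0.1711, 0.1421], E[r] = 1.8875, γ^t·E[r] = 0.155441, running G = 5.169424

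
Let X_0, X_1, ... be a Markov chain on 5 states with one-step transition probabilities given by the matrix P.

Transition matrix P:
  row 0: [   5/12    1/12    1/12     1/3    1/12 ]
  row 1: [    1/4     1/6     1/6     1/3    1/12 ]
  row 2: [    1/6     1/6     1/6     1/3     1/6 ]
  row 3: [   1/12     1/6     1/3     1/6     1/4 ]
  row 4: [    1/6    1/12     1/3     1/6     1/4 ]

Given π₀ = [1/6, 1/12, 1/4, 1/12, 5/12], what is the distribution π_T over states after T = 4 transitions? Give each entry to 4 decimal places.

π = [0.2082, 0.1348, 0.2219, 0.2608, 0.1744]

t=0: π = [0.1667, 0.0833, 0.2500, 0.0833, 0.4167]
t=1: π = [0.2083, 0.1181, 0.2361, 0.2500, 0.1875]
t=2: π = [0.2078, 0.1337, 0.2222, 0.2604, 0.1759]
t=3: π = [0.2080, 0.1347, 0.2221, 0.2606, 0.1746]
t=4: π = [0.2082, 0.1348, 0.2219, 0.2608, 0.1744]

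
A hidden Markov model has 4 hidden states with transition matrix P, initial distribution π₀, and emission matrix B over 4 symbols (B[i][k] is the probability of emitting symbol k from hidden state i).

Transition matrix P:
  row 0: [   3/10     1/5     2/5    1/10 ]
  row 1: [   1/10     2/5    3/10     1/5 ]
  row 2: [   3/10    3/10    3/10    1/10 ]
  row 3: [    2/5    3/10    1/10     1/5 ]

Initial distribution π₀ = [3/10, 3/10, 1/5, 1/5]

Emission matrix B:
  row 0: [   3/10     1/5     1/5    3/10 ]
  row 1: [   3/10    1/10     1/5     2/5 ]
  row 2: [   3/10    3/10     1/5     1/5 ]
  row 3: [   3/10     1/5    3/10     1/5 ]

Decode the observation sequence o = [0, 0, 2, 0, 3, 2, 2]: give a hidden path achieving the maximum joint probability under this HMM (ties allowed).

path = [1, 1, 1, 1, 1, 1, 1]

t=0: δ = [9.000e-02, 9.000e-02, 6.000e-02, 6.000e-02]  (obs o_0=0)
t=1: δ = [8.100e-03, 1.080e-02, 1.080e-02, 5.400e-03]  ψ = [0, 1, 0, 1]  (obs o_1=0)
t=2: δ = [6.480e-04, 8.640e-04, 6.480e-04, 6.480e-04]  ψ = [2, 1, 0, 1]  (obs o_2=2)
t=3: δ = [7.776e-05, 1.037e-04, 7.776e-05, 5.184e-05]  ψ = [3, 1, 0, 1]  (obs o_3=0)
t=4: δ = [6.998e-06, 1.659e-05, 6.221e-06, 4.147e-06]  ψ = [0, 1, 0, 1]  (obs o_4=3)
t=5: δ = [4.199e-07, 1.327e-06, 9.953e-07, 9.953e-07]  ψ = [0, 1, 1, 1]  (obs o_5=2)
t=6: δ = [7.963e-08, 1.062e-07, 7.963e-08, 7.963e-08]  ψ = [3, 1, 1, 1]  (obs o_6=2)
backtrack: best end state = 1; path = [1, 1, 1, 1, 1, 1, 1]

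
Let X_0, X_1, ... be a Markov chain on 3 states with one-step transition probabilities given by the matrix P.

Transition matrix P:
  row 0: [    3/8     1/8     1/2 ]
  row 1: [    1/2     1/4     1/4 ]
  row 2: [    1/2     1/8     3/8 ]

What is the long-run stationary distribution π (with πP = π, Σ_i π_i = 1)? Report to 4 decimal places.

Balance equations π_j = Σ_i π_i·P[i][j]:
  π_0 = 3/8·π_0 + 1/2·π_1 + 1/2·π_2
  π_1 = 1/8·π_0 + 1/4·π_1 + 1/8·π_2
  normalize: π_0 + π_1 + π_2 = 1
Solving the linear system gives exactly π = [4/9, 1/7, 26/63].

π = [0.4444, 0.1429, 0.4127]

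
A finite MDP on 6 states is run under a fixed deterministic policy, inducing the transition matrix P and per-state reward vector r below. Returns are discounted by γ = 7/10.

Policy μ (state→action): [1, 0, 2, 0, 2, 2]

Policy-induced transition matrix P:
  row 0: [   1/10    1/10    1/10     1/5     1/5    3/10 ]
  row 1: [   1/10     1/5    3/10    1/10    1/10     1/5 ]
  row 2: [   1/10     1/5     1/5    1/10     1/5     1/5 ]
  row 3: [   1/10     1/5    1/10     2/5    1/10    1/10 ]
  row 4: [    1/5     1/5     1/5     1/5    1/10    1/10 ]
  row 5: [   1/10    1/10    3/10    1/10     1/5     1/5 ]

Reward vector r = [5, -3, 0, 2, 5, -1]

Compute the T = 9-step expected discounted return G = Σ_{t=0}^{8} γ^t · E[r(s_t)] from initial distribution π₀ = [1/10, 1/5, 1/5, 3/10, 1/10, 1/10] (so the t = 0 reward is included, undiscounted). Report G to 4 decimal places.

t=0: π = [0.1000, 0.2000, 0.2000, 0.3000, 0.1000, 0.1000], E[r] = 0.9000, γ^t·E[r] = 0.900000, running G = 0.900000
t=1: π = [0.1100, 0.1800, 0.1900, 0.2100, 0.1400, 0.1700], E[r] = 0.9600, γ^t·E[r] = 0.672000, running G = 1.572000
t=2: π = [0.1140, 0.1720, 0.2030, 0.1880, 0.1470, 0.1760], E[r] = 0.9890, γ^t·E[r] = 0.484610, running G = 2.056610
t=3: π = [0.1147, 0.1710, 0.2046, 0.1825, 0.1493, 0.1779], E[r] = 0.9941, γ^t·E[r] = 0.340976, running G = 2.397586
t=4: π = [0.1149, 0.1707, 0.2052, 0.1812, 0.1497, 0.1783], E[r] = 0.9950, γ^t·E[r] = 0.238909, running G = 2.636495
t=5: π = [0.1150, 0.1707, 0.2053, 0.1808, 0.1498, 0.1784], E[r] = 0.9952, γ^t·E[r] = 0.167269, running G = 2.803765
t=6: π = [0.1150, 0.1707, 0.2053, 0.1807, 0.1499, 0.1784], E[r] = 0.9953, γ^t·E[r] = 0.117094, running G = 2.920859
t=7: π = [0.1150, 0.1707, 0.2053, 0.1807, 0.1499, 0.1784], E[r] = 0.9953, γ^t·E[r] = 0.081967, running G = 3.002826
t=8: π = [0.1150, 0.1707, 0.2053, 0.1807, 0.1499, 0.1784], E[r] = 0.9953, γ^t·E[r] = 0.057377, running G = 3.060203

G = 3.0602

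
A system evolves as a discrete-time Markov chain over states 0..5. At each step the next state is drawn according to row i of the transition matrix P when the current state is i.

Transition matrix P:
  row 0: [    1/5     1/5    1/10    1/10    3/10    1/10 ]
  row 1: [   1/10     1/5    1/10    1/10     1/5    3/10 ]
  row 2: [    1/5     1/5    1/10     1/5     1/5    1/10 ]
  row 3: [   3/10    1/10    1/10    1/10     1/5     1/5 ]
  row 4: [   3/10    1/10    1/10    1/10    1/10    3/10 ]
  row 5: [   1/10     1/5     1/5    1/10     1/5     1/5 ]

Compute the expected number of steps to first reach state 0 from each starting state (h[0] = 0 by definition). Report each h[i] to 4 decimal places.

First-step conditioning: h[0] = 0; for i ≠ 0, h[i] = 1 + Σ_k P[i][k]·h[k].
  h[1] = 1 + 1/5·h[1] + 1/10·h[2] + 1/10·h[3] + 1/5·h[4] + 3/10·h[5]
  h[2] = 1 + 1/5·h[1] + 1/10·h[2] + 1/5·h[3] + 1/5·h[4] + 1/10·h[5]
  h[3] = 1 + 1/10·h[1] + 1/10·h[2] + 1/10·h[3] + 1/5·h[4] + 1/5·h[5]
  h[4] = 1 + 1/10·h[1] + 1/10·h[2] + 1/10·h[3] + 1/10·h[4] + 3/10·h[5]
  h[5] = 1 + 1/5·h[1] + 1/5·h[2] + 1/10·h[3] + 1/5·h[4] + 1/5·h[5]
Solving the 5×5 linear system over states ≠ 0 gives exactly h = [0, 61655/10558, 54395/10558, 24695/5279, 50445/10558, 60995/10558] (h[0] = 0 is the target).

h = [0.0000, 5.8396, 5.1520, 4.6780, 4.7779, 5.7771]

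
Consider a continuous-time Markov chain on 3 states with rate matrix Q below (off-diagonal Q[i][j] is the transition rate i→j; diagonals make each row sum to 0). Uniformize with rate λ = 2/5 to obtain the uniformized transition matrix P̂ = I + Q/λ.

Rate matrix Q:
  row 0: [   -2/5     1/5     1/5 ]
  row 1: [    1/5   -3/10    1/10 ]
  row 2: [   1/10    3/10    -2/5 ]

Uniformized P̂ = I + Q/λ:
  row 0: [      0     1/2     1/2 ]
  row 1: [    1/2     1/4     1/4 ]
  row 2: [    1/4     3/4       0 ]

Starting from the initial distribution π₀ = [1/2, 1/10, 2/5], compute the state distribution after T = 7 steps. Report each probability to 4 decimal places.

π = [0.2912, 0.4508, 0.2580]

t=0: π = [0.5000, 0.1000, 0.4000]
t=1: π = [0.1500, 0.5750, 0.2750]
t=2: π = [0.3563, 0.4250, 0.2188]
t=3: π = [0.2672, 0.4484, 0.2844]
t=4: π = [0.2953, 0.4590, 0.2457]
t=5: π = [0.2909, 0.4467, 0.2624]
t=6: π = [0.2889, 0.4539, 0.2571]
t=7: π = [0.2912, 0.4508, 0.2580]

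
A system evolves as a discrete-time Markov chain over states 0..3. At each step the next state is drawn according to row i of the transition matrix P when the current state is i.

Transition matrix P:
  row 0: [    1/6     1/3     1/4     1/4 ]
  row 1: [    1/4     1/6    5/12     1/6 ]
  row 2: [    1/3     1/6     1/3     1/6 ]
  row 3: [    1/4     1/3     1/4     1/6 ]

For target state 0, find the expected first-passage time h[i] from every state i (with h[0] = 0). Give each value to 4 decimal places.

h = [0.0000, 3.5725, 3.2977, 3.6183]

First-step conditioning: h[0] = 0; for i ≠ 0, h[i] = 1 + Σ_k P[i][k]·h[k].
  h[1] = 1 + 1/6·h[1] + 5/12·h[2] + 1/6·h[3]
  h[2] = 1 + 1/6·h[1] + 1/3·h[2] + 1/6·h[3]
  h[3] = 1 + 1/3·h[1] + 1/4·h[2] + 1/6·h[3]
Solving the 3×3 linear system over states ≠ 0 gives exactly h = [0, 468/131, 432/131, 474/131] (h[0] = 0 is the target).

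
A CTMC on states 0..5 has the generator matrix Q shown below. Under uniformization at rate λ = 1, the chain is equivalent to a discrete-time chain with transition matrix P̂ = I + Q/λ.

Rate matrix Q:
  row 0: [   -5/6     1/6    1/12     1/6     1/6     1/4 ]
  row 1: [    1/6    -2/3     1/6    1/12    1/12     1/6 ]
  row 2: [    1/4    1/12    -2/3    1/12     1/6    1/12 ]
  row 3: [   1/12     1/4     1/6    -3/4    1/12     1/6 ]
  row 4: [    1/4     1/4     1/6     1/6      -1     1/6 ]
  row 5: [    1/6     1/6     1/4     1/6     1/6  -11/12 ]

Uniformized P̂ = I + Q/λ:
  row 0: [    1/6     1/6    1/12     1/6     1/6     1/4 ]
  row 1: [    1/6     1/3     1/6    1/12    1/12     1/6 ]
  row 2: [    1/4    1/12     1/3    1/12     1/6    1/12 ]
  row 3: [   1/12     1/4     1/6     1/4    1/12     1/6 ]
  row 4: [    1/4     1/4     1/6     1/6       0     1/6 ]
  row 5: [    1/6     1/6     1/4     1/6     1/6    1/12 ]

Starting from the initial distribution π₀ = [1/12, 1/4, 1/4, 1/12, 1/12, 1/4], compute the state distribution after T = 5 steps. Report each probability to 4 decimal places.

t=0: π = [0.0833, 0.2500, 0.2500, 0.0833, 0.0833, 0.2500]
t=1: π = [0.1875, 0.2014, 0.2222, 0.1319, 0.1250, 0.1319]
t=2: π = [0.1846, 0.2031, 0.1991, 0.1424, 0.1181, 0.1528]
t=3: π = [0.1812, 0.2056, 0.1972, 0.1450, 0.1182, 0.1527]
t=4: π = [0.1809, 0.2064, 0.1972, 0.1452, 0.1177, 0.1526]
t=5: π = [0.1808, 0.2066, 0.1972, 0.1451, 0.1177, 0.1526]

π = [0.1808, 0.2066, 0.1972, 0.1451, 0.1177, 0.1526]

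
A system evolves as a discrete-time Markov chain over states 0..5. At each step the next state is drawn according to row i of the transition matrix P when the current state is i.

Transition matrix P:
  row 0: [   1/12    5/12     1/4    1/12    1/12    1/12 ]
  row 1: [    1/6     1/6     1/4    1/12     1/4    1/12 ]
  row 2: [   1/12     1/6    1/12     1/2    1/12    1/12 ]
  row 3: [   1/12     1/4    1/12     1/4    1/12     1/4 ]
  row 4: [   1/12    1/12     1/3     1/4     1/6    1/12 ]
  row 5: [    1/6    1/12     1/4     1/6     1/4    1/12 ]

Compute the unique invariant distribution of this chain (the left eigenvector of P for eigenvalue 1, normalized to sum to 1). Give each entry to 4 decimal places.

π = [0.1095, 0.1912, 0.1909, 0.2374, 0.1480, 0.1229]

Balance equations π_j = Σ_i π_i·P[i][j]:
  π_0 = 1/12·π_0 + 1/6·π_1 + 1/12·π_2 + 1/12·π_3 + 1/12·π_4 + 1/6·π_5
  π_1 = 5/12·π_0 + 1/6·π_1 + 1/6·π_2 + 1/4·π_3 + 1/12·π_4 + 1/12·π_5
  π_2 = 1/4·π_0 + 1/4·π_1 + 1/12·π_2 + 1/12·π_3 + 1/3·π_4 + 1/4·π_5
  π_3 = 1/12·π_0 + 1/12·π_1 + 1/2·π_2 + 1/4·π_3 + 1/4·π_4 + 1/6·π_5
  π_4 = 1/12·π_0 + 1/4·π_1 + 1/12·π_2 + 1/12·π_3 + 1/6·π_4 + 1/4·π_5
  normalize: π_0 + π_1 + π_2 + π_3 + π_4 + π_5 = 1
Solving the linear system gives exactly π = [8408/76777, 29367/153554, 29321/153554, 36449/153554, 11365/76777, 18871/153554].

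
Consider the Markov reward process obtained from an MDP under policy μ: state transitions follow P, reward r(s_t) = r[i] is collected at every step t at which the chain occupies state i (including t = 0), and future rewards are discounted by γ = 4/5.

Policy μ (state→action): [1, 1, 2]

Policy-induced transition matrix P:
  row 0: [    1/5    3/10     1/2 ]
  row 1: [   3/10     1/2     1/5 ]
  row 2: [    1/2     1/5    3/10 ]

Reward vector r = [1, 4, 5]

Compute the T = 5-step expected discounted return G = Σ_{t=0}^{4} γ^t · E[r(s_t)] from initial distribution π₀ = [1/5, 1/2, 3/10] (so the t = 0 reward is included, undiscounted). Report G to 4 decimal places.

t=0: π = [0.2000, 0.5000, 0.3000], E[r] = 3.7000, γ^t·E[r] = 3.700000, running G = 3.700000
t=1: π = [0.3400, 0.3700, 0.2900], E[r] = 3.2700, γ^t·E[r] = 2.616000, running G = 6.316000
t=2: π = [0.3240, 0.3450, 0.3310], E[r] = 3.3590, γ^t·E[r] = 2.149760, running G = 8.465760
t=3: π = [0.3338, 0.3359, 0.3303], E[r] = 3.3289, γ^t·E[r] = 1.704397, running G = 10.170157
t=4: π = [0.3327, 0.3342, 0.3332], E[r] = 3.3351, γ^t·E[r] = 1.366069, running G = 11.536226

G = 11.5362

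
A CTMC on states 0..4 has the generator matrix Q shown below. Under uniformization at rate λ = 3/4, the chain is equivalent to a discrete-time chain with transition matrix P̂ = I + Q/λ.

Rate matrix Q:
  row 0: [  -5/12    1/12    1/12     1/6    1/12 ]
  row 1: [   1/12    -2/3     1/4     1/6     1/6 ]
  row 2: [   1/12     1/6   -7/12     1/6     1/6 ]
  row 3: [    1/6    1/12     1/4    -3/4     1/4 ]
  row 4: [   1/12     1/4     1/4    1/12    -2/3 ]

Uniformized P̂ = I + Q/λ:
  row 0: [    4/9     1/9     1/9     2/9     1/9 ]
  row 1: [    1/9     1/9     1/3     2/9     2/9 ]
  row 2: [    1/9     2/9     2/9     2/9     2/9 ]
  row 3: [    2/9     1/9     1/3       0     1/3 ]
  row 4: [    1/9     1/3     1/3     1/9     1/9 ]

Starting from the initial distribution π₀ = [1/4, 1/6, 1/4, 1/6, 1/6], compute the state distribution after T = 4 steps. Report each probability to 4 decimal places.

π = [0.1947, 0.1836, 0.2608, 0.1639, 0.1968]

t=0: π = [0.2500, 0.1667, 0.2500, 0.1667, 0.1667]
t=1: π = [0.2130, 0.1759, 0.2500, 0.1667, 0.1944]
t=2: π = [0.2006, 0.1821, 0.2582, 0.1636, 0.1955]
t=3: π = [0.1962, 0.1832, 0.2601, 0.1642, 0.1964]
t=4: π = [0.1947, 0.1836, 0.2608, 0.1639, 0.1968]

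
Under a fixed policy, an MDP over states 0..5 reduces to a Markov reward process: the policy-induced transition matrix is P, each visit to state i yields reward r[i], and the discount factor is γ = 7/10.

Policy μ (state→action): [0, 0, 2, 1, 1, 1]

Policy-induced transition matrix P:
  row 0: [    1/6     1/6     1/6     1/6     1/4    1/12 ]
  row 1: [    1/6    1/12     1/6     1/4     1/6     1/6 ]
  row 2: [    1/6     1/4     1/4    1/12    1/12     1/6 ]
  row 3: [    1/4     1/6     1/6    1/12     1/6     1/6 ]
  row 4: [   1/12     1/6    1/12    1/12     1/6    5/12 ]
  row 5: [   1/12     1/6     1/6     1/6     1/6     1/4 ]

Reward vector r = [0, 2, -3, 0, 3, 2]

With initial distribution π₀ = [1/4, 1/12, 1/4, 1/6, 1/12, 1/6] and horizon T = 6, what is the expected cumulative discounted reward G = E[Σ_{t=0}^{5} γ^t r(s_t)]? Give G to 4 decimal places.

G = 1.4081

t=0: π = [0.2500, 0.0833, 0.2500, 0.1667, 0.0833, 0.1667], E[r] = 0.0000, γ^t·E[r] = 0.000000, running G = 0.000000
t=1: π = [0.1597, 0.1806, 0.1806, 0.1319, 0.1667, 0.1806], E[r] = 0.6806, γ^t·E[r] = 0.476389, running G = 0.476389
t=2: π = [0.1487, 0.1667, 0.1678, 0.1418, 0.1649, 0.2101], E[r] = 0.7448, γ^t·E[r] = 0.364948, running G = 0.841337
t=3: π = [0.1472, 0.1668, 0.1669, 0.1410, 0.1651, 0.2130], E[r] = 0.7541, γ^t·E[r] = 0.258639, running G = 1.099976
t=4: π = [0.1469, 0.1667, 0.1668, 0.1411, 0.1650, 0.2134], E[r] = 0.7548, γ^t·E[r] = 0.181231, running G = 1.281207
t=5: π = [0.1469, 0.1667, 0.1668, 0.1411, 0.1650, 0.2135], E[r] = 0.7549, γ^t·E[r] = 0.126870, running G = 1.408077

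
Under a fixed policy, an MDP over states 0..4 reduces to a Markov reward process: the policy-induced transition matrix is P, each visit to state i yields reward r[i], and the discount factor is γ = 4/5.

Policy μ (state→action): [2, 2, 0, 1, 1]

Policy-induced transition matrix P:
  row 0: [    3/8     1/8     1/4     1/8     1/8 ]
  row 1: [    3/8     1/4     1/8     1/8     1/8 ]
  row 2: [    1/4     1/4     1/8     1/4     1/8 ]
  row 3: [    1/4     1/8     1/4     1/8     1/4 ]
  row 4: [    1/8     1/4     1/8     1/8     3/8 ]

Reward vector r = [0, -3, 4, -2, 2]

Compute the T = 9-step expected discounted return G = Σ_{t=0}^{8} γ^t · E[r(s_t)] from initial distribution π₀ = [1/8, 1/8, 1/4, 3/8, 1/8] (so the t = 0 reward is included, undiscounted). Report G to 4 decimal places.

t=0: π = [0.1250, 0.1250, 0.2500, 0.3750, 0.1250], E[r] = 0.1250, γ^t·E[r] = 0.125000, running G = 0.125000
t=1: π = [0.2656, 0.1875, 0.1875, 0.1563, 0.2031], E[r] = 0.2813, γ^t·E[r] = 0.225000, running G = 0.350000
t=2: π = [0.2813, 0.1973, 0.1777, 0.1484, 0.1953], E[r] = 0.2129, γ^t·E[r] = 0.136250, running G = 0.486250
t=3: π = [0.2854, 0.1963, 0.1787, 0.1472, 0.1924], E[r] = 0.2163, γ^t·E[r] = 0.110750, running G = 0.597000
t=4: π = [0.2862, 0.1959, 0.1791, 0.1473, 0.1915], E[r] = 0.2169, γ^t·E[r] = 0.088825, running G = 0.685825
t=5: π = [0.2863, 0.1958, 0.1792, 0.1474, 0.1913], E[r] = 0.2171, γ^t·E[r] = 0.071149, running G = 0.756974
t=6: π = [0.2864, 0.1958, 0.1792, 0.1474, 0.1912], E[r] = 0.2172, γ^t·E[r] = 0.056935, running G = 0.813909
t=7: π = [0.2864, 0.1958, 0.1792, 0.1474, 0.1912], E[r] = 0.2172, γ^t·E[r] = 0.045551, running G = 0.859460
t=8: π = [0.2864, 0.1958, 0.1792, 0.1474, 0.1912], E[r] = 0.2172, γ^t·E[r] = 0.036441, running G = 0.895901

G = 0.8959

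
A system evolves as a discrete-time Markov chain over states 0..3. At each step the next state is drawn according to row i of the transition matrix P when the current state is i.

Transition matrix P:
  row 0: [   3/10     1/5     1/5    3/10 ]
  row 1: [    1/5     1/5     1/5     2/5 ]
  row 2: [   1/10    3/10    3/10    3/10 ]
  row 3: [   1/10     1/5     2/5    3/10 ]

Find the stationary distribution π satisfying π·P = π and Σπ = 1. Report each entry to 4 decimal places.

Balance equations π_j = Σ_i π_i·P[i][j]:
  π_0 = 3/10·π_0 + 1/5·π_1 + 1/10·π_2 + 1/10·π_3
  π_1 = 1/5·π_0 + 1/5·π_1 + 3/10·π_2 + 1/5·π_3
  π_2 = 1/5·π_0 + 1/5·π_1 + 3/10·π_2 + 2/5·π_3
  normalize: π_0 + π_1 + π_2 + π_3 = 1
Solving the linear system gives exactly π = [69/449, 103/449, 132/449, 145/449].

π = [0.1537, 0.2294, 0.2940, 0.3229]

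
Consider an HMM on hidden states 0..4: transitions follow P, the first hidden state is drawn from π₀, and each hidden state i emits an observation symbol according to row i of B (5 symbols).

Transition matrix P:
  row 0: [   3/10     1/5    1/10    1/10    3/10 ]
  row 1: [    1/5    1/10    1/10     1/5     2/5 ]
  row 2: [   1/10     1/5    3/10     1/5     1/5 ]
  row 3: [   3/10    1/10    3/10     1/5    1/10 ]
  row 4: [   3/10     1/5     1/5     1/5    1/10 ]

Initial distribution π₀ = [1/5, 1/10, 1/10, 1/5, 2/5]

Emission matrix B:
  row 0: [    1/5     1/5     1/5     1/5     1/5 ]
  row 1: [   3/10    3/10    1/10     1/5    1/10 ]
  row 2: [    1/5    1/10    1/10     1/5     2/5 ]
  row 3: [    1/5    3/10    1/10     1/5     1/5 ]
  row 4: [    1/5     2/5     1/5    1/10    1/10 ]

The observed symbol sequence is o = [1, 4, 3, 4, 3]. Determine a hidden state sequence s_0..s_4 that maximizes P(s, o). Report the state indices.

t=0: δ = [4.000e-02, 3.000e-02, 1.000e-02, 6.000e-02, 1.600e-01]  (obs o_0=1)
t=1: δ = [9.600e-03, 3.200e-03, 1.280e-02, 6.400e-03, 1.600e-03]  ψ = [4, 4, 4, 4, 4]  (obs o_1=4)
t=2: δ = [5.760e-04, 5.120e-04, 7.680e-04, 5.120e-04, 2.880e-04]  ψ = [0, 2, 2, 2, 0]  (obs o_2=3)
t=3: δ = [3.456e-05, 1.536e-05, 9.216e-05, 3.072e-05, 2.048e-05]  ψ = [0, 2, 2, 2, 1]  (obs o_3=4)
t=4: δ = [2.074e-06, 3.686e-06, 5.530e-06, 3.686e-06, 1.843e-06]  ψ = [0, 2, 2, 2, 2]  (obs o_4=3)
backtrack: best end state = 2; path = [4, 2, 2, 2, 2]

path = [4, 2, 2, 2, 2]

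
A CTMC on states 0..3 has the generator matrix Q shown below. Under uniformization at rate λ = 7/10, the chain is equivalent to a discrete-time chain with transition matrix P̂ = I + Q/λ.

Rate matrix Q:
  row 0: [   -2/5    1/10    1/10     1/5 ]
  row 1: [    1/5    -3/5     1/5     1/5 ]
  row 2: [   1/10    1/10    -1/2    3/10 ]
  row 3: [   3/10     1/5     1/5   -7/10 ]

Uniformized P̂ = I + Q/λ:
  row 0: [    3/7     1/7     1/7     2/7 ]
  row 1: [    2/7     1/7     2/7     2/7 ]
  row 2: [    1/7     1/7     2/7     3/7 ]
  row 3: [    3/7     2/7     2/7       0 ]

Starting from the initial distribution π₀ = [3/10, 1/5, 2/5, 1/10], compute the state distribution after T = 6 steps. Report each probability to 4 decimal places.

t=0: π = [0.3000, 0.2000, 0.4000, 0.1000]
t=1: π = [0.2857, 0.1571, 0.2429, 0.3143]
t=2: π = [0.3367, 0.1878, 0.2449, 0.2306]
t=3: π = [0.3318, 0.1758, 0.2376, 0.2548]
t=4: π = [0.3356, 0.1793, 0.2383, 0.2469]
t=5: π = [0.3349, 0.1781, 0.2378, 0.2492]
t=6: π = [0.3352, 0.1785, 0.2379, 0.2485]

π = [0.3352, 0.1785, 0.2379, 0.2485]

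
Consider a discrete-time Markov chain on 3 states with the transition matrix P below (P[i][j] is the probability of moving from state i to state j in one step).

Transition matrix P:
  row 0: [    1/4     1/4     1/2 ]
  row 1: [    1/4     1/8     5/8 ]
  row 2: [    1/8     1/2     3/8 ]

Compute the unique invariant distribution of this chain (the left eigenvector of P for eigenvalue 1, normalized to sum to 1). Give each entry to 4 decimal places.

π = [0.1899, 0.3291, 0.4810]

Balance equations π_j = Σ_i π_i·P[i][j]:
  π_0 = 1/4·π_0 + 1/4·π_1 + 1/8·π_2
  π_1 = 1/4·π_0 + 1/8·π_1 + 1/2·π_2
  normalize: π_0 + π_1 + π_2 = 1
Solving the linear system gives exactly π = [15/79, 26/79, 38/79].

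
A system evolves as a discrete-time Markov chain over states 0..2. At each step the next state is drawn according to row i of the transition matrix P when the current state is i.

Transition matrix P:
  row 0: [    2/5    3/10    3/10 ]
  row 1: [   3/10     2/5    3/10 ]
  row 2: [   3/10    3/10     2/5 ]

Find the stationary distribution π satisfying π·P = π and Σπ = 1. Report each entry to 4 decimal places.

Balance equations π_j = Σ_i π_i·P[i][j]:
  π_0 = 2/5·π_0 + 3/10·π_1 + 3/10·π_2
  π_1 = 3/10·π_0 + 2/5·π_1 + 3/10·π_2
  normalize: π_0 + π_1 + π_2 = 1
Solving the linear system gives exactly π = [1/3, 1/3, 1/3].

π = [0.3333, 0.3333, 0.3333]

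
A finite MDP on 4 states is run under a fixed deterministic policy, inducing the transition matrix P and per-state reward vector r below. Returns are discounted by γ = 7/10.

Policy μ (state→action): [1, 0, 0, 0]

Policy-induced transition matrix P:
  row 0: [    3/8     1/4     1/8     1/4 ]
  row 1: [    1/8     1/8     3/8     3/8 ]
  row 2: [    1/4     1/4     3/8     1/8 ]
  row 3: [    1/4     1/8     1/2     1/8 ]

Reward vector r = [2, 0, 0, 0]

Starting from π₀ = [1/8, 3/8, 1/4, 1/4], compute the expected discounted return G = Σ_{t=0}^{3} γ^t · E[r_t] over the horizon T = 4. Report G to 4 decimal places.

G = 0.9833

t=0: π = [0.1250, 0.3750, 0.2500, 0.2500], E[r] = 0.2500, γ^t·E[r] = 0.250000, running G = 0.250000
t=1: π = [0.2188, 0.1719, 0.3750, 0.2344], E[r] = 0.4375, γ^t·E[r] = 0.306250, running G = 0.556250
t=2: π = [0.2559, 0.1992, 0.3496, 0.1953], E[r] = 0.5117, γ^t·E[r] = 0.250742, running G = 0.806992
t=3: π = [0.2571, 0.2007, 0.3354, 0.2068], E[r] = 0.5142, γ^t·E[r] = 0.176357, running G = 0.983349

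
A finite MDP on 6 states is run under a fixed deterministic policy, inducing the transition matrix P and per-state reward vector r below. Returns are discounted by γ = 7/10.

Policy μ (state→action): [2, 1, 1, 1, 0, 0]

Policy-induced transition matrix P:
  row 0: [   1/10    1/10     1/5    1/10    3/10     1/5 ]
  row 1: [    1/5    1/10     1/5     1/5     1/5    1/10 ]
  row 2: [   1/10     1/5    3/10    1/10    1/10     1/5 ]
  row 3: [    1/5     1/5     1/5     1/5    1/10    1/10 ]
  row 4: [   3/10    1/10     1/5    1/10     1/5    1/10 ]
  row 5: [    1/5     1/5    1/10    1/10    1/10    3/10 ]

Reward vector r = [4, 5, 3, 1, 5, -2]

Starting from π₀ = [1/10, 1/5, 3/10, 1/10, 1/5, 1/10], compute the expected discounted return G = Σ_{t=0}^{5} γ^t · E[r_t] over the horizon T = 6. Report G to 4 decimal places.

G = 8.4634

t=0: π = [0.1000, 0.2000, 0.3000, 0.1000, 0.2000, 0.1000], E[r] = 3.2000, γ^t·E[r] = 3.200000, running G = 3.200000
t=1: π = [0.1800, 0.1500, 0.2200, 0.1300, 0.1600, 0.1600], E[r] = 2.7400, γ^t·E[r] = 1.918000, running G = 5.118000
t=2: π = [0.1760, 0.1510, 0.2060, 0.1280, 0.1670, 0.1720], E[r] = 2.6960, γ^t·E[r] = 1.321040, running G = 6.439040
t=3: π = [0.1785, 0.1506, 0.2034, 0.1279, 0.1670, 0.1726], E[r] = 2.6949, γ^t·E[r] = 0.924351, running G = 7.363391
t=4: π = [0.1785, 0.1504, 0.2031, 0.1279, 0.1675, 0.1727], E[r] = 2.6950, γ^t·E[r] = 0.647060, running G = 8.010451
t=5: π = [0.1786, 0.1504, 0.2030, 0.1278, 0.1675, 0.1727], E[r] = 2.6951, γ^t·E[r] = 0.452972, running G = 8.463422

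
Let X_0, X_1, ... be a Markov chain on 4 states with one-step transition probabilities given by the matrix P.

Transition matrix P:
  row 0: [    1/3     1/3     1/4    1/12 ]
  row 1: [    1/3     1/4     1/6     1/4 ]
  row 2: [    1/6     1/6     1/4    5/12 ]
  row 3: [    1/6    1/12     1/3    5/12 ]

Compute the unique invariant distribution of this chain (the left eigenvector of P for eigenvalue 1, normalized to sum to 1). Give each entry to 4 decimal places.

Balance equations π_j = Σ_i π_i·P[i][j]:
  π_0 = 1/3·π_0 + 1/3·π_1 + 1/6·π_2 + 1/6·π_3
  π_1 = 1/3·π_0 + 1/4·π_1 + 1/6·π_2 + 1/12·π_3
  π_2 = 1/4·π_0 + 1/6·π_1 + 1/4·π_2 + 1/3·π_3
  normalize: π_0 + π_1 + π_2 + π_3 = 1
Solving the linear system gives exactly π = [149/622, 123/622, 161/622, 189/622].

π = [0.2395, 0.1977, 0.2588, 0.3039]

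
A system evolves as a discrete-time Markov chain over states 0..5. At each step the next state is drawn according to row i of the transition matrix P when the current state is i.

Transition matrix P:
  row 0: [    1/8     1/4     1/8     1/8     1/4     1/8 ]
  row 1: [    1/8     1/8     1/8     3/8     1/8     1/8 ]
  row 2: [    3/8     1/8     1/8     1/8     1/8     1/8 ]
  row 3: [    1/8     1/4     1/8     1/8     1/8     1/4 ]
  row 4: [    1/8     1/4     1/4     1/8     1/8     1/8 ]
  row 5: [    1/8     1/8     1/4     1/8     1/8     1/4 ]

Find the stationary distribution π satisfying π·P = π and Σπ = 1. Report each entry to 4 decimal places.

π = [0.1660, 0.1854, 0.1641, 0.1713, 0.1458, 0.1673]

Balance equations π_j = Σ_i π_i·P[i][j]:
  π_0 = 1/8·π_0 + 1/8·π_1 + 3/8·π_2 + 1/8·π_3 + 1/8·π_4 + 1/8·π_5
  π_1 = 1/4·π_0 + 1/8·π_1 + 1/8·π_2 + 1/4·π_3 + 1/4·π_4 + 1/8·π_5
  π_2 = 1/8·π_0 + 1/8·π_1 + 1/8·π_2 + 1/8·π_3 + 1/4·π_4 + 1/4·π_5
  π_3 = 1/8·π_0 + 3/8·π_1 + 1/8·π_2 + 1/8·π_3 + 1/8·π_4 + 1/8·π_5
  π_4 = 1/4·π_0 + 1/8·π_1 + 1/8·π_2 + 1/8·π_3 + 1/8·π_4 + 1/8·π_5
  normalize: π_0 + π_1 + π_2 + π_3 + π_4 + π_5 = 1
Solving the linear system gives exactly π = [1531/9221, 3419/18442, 3027/18442, 1580/9221, 1344/9221, 1543/9221].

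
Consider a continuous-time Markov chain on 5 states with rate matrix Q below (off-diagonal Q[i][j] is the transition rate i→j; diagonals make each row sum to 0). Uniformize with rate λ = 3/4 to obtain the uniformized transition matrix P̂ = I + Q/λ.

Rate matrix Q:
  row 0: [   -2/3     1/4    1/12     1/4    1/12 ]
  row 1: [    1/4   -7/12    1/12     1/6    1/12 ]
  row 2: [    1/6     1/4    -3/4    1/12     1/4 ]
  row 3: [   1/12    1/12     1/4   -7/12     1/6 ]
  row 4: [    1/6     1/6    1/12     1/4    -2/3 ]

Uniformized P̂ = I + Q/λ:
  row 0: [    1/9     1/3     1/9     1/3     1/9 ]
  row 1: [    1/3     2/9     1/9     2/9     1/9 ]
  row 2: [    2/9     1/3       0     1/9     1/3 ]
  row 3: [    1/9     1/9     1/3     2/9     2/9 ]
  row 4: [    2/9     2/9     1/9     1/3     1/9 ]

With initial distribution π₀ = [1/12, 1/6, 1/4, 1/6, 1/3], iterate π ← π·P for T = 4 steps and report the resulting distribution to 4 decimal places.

π = [0.1988, 0.2336, 0.1490, 0.2467, 0.1719]

t=0: π = [0.0833, 0.1667, 0.2500, 0.1667, 0.3333]
t=1: π = [0.2130, 0.2407, 0.1204, 0.2407, 0.1852]
t=2: π = [0.1986, 0.2325, 0.1512, 0.2531, 0.1646]
t=3: π = [0.1979, 0.2330, 0.1505, 0.2458, 0.1728]
t=4: π = [0.1988, 0.2336, 0.1490, 0.2467, 0.1719]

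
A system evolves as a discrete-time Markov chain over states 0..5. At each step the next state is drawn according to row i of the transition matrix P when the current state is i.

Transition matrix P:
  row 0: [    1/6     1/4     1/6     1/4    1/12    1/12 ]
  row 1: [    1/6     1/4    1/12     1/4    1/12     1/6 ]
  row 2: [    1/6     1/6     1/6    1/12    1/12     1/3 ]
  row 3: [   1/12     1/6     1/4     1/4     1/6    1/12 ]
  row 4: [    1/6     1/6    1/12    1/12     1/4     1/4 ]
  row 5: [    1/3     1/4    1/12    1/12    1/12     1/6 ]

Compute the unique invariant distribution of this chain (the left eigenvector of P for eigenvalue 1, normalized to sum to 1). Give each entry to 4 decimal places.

π = [0.1801, 0.2136, 0.1398, 0.1787, 0.1179, 0.1699]

Balance equations π_j = Σ_i π_i·P[i][j]:
  π_0 = 1/6·π_0 + 1/6·π_1 + 1/6·π_2 + 1/12·π_3 + 1/6·π_4 + 1/3·π_5
  π_1 = 1/4·π_0 + 1/4·π_1 + 1/6·π_2 + 1/6·π_3 + 1/6·π_4 + 1/4·π_5
  π_2 = 1/6·π_0 + 1/12·π_1 + 1/6·π_2 + 1/4·π_3 + 1/12·π_4 + 1/12·π_5
  π_3 = 1/4·π_0 + 1/4·π_1 + 1/12·π_2 + 1/4·π_3 + 1/12·π_4 + 1/12·π_5
  π_4 = 1/12·π_0 + 1/12·π_1 + 1/12·π_2 + 1/6·π_3 + 1/4·π_4 + 1/12·π_5
  normalize: π_0 + π_1 + π_2 + π_3 + π_4 + π_5 = 1
Solving the linear system gives exactly π = [8994/49943, 21339/99886, 6981/49943, 8927/49943, 5887/49943, 16969/99886].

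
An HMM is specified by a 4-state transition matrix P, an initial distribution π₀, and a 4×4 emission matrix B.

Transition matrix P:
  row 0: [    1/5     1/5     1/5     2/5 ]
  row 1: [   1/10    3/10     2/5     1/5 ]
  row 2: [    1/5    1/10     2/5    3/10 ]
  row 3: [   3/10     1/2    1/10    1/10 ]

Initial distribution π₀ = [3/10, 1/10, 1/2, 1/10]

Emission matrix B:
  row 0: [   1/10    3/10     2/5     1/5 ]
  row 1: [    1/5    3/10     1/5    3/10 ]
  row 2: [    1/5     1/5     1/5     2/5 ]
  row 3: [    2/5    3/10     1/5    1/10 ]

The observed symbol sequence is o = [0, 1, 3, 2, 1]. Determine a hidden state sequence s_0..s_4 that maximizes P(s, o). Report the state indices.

t=0: δ = [3.000e-02, 2.000e-02, 1.000e-01, 4.000e-02]  (obs o_0=0)
t=1: δ = [6.000e-03, 6.000e-03, 8.000e-03, 9.000e-03]  ψ = [2, 3, 2, 2]  (obs o_1=1)
t=2: δ = [5.400e-04, 1.350e-03, 1.280e-03, 2.400e-04]  ψ = [3, 3, 2, 0]  (obs o_2=3)
t=3: δ = [1.024e-04, 8.100e-05, 1.080e-04, 7.680e-05]  ψ = [2, 1, 1, 2]  (obs o_3=2)
t=4: δ = [6.912e-06, 1.152e-05, 8.640e-06, 1.229e-05]  ψ = [3, 3, 2, 0]  (obs o_4=1)
backtrack: best end state = 3; path = [2, 2, 2, 0, 3]

path = [2, 2, 2, 0, 3]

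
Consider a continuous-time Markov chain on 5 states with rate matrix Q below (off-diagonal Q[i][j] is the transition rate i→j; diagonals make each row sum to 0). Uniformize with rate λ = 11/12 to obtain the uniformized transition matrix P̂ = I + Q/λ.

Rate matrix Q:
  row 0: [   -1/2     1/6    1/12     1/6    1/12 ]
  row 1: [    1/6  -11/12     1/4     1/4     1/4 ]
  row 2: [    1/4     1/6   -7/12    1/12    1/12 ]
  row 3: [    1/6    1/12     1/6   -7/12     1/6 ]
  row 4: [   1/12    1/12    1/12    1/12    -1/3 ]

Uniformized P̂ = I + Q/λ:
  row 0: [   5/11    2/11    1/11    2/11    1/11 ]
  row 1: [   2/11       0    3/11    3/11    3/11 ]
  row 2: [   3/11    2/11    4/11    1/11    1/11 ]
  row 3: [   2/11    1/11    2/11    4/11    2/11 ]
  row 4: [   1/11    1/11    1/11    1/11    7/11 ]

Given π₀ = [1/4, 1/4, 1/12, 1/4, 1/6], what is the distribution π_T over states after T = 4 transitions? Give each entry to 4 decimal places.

t=0: π = [0.2500, 0.2500, 0.0833, 0.2500, 0.1667]
t=1: π = [0.2424, 0.0985, 0.1818, 0.2273, 0.2500]
t=2: π = [0.2417, 0.1205, 0.1791, 0.1928, 0.2658]
t=3: π = [0.2399, 0.1182, 0.1792, 0.1874, 0.2754]
t=4: π = [0.2385, 0.1183, 0.1783, 0.1853, 0.2796]

π = [0.2385, 0.1183, 0.1783, 0.1853, 0.2796]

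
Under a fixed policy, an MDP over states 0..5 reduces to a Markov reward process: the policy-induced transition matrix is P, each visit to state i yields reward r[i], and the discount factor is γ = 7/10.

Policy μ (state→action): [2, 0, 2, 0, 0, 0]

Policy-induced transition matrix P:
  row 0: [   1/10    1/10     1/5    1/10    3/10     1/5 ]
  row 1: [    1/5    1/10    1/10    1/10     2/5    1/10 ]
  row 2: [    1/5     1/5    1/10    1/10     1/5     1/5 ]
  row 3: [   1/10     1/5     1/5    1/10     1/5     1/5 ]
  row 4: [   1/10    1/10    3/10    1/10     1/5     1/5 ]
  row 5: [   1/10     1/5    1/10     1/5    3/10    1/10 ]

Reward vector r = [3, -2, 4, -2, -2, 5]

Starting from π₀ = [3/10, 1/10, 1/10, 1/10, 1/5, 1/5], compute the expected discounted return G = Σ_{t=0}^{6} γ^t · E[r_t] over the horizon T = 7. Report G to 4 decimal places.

G = 3.3380

t=0: π = [0.3000, 0.1000, 0.1000, 0.1000, 0.2000, 0.2000], E[r] = 1.5000, γ^t·E[r] = 1.500000, running G = 1.500000
t=1: π = [0.1200, 0.1400, 0.1800, 0.1200, 0.2700, 0.1700], E[r] = 0.8700, γ^t·E[r] = 0.609000, running G = 2.109000
t=2: π = [0.1320, 0.1470, 0.1780, 0.1170, 0.2570, 0.1690], E[r] = 0.9110, γ^t·E[r] = 0.446390, running G = 2.555390
t=3: π = [0.1325, 0.1464, 0.1763, 0.1169, 0.2595, 0.1684], E[r] = 0.8991, γ^t·E[r] = 0.308391, running G = 2.863781
t=4: π = [0.1323, 0.1462, 0.1768, 0.1168, 0.2594, 0.1685], E[r] = 0.9020, γ^t·E[r] = 0.216577, running G = 3.080359
t=5: π = [0.1323, 0.1462, 0.1768, 0.1169, 0.2593, 0.1685], E[r] = 0.9019, γ^t·E[r] = 0.151588, running G = 3.231947
t=6: π = [0.1323, 0.1462, 0.1768, 0.1169, 0.2593, 0.1685], E[r] = 0.9018, γ^t·E[r] = 0.106101, running G = 3.338047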